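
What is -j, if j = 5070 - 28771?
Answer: 23701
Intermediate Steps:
j = -23701
-j = -1*(-23701) = 23701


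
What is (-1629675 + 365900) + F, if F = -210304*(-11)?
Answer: 1049569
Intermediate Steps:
F = 2313344
(-1629675 + 365900) + F = (-1629675 + 365900) + 2313344 = -1263775 + 2313344 = 1049569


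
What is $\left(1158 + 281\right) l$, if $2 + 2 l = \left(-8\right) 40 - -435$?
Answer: $\frac{162607}{2} \approx 81304.0$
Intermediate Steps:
$l = \frac{113}{2}$ ($l = -1 + \frac{\left(-8\right) 40 - -435}{2} = -1 + \frac{-320 + 435}{2} = -1 + \frac{1}{2} \cdot 115 = -1 + \frac{115}{2} = \frac{113}{2} \approx 56.5$)
$\left(1158 + 281\right) l = \left(1158 + 281\right) \frac{113}{2} = 1439 \cdot \frac{113}{2} = \frac{162607}{2}$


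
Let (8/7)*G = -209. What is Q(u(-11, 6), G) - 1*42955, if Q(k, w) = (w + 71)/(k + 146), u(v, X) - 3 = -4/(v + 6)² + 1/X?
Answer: -3840415945/89404 ≈ -42956.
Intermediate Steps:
G = -1463/8 (G = (7/8)*(-209) = -1463/8 ≈ -182.88)
u(v, X) = 3 + 1/X - 4/(6 + v)² (u(v, X) = 3 + (-4/(v + 6)² + 1/X) = 3 + (-4/(6 + v)² + 1/X) = 3 + (1/X - 4/(6 + v)²) = 3 + 1/X - 4/(6 + v)²)
Q(k, w) = (71 + w)/(146 + k)
Q(u(-11, 6), G) - 1*42955 = (71 - 1463/8)/(146 + (3 + 1/6 - 4/(6 - 11)²)) - 1*42955 = -895/8/(146 + (3 + ⅙ - 4/(-5)²)) - 42955 = -895/8/(146 + (3 + ⅙ - 4*1/25)) - 42955 = -895/8/(146 + (3 + ⅙ - 4/25)) - 42955 = -895/8/(146 + 451/150) - 42955 = -895/8/(22351/150) - 42955 = (150/22351)*(-895/8) - 42955 = -67125/89404 - 42955 = -3840415945/89404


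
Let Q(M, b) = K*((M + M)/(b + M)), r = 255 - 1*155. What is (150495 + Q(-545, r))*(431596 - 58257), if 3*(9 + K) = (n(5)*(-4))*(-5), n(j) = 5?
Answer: 15007510615781/267 ≈ 5.6208e+10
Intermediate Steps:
K = 73/3 (K = -9 + ((5*(-4))*(-5))/3 = -9 + (-20*(-5))/3 = -9 + (⅓)*100 = -9 + 100/3 = 73/3 ≈ 24.333)
r = 100 (r = 255 - 155 = 100)
Q(M, b) = 146*M/(3*(M + b)) (Q(M, b) = 73*((M + M)/(b + M))/3 = 73*((2*M)/(M + b))/3 = 73*(2*M/(M + b))/3 = 146*M/(3*(M + b)))
(150495 + Q(-545, r))*(431596 - 58257) = (150495 + (146/3)*(-545)/(-545 + 100))*(431596 - 58257) = (150495 + (146/3)*(-545)/(-445))*373339 = (150495 + (146/3)*(-545)*(-1/445))*373339 = (150495 + 15914/267)*373339 = (40198079/267)*373339 = 15007510615781/267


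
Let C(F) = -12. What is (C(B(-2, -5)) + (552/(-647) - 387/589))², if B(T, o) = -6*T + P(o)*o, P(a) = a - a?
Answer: 26507186111169/145224252889 ≈ 182.53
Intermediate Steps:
P(a) = 0
B(T, o) = -6*T (B(T, o) = -6*T + 0*o = -6*T + 0 = -6*T)
(C(B(-2, -5)) + (552/(-647) - 387/589))² = (-12 + (552/(-647) - 387/589))² = (-12 + (552*(-1/647) - 387*1/589))² = (-12 + (-552/647 - 387/589))² = (-12 - 575517/381083)² = (-5148513/381083)² = 26507186111169/145224252889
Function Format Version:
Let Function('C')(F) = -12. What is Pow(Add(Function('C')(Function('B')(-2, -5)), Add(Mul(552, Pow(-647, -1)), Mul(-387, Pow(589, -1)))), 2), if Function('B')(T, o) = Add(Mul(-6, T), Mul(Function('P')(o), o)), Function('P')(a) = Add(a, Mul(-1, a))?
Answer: Rational(26507186111169, 145224252889) ≈ 182.53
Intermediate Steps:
Function('P')(a) = 0
Function('B')(T, o) = Mul(-6, T) (Function('B')(T, o) = Add(Mul(-6, T), Mul(0, o)) = Add(Mul(-6, T), 0) = Mul(-6, T))
Pow(Add(Function('C')(Function('B')(-2, -5)), Add(Mul(552, Pow(-647, -1)), Mul(-387, Pow(589, -1)))), 2) = Pow(Add(-12, Add(Mul(552, Pow(-647, -1)), Mul(-387, Pow(589, -1)))), 2) = Pow(Add(-12, Add(Mul(552, Rational(-1, 647)), Mul(-387, Rational(1, 589)))), 2) = Pow(Add(-12, Add(Rational(-552, 647), Rational(-387, 589))), 2) = Pow(Add(-12, Rational(-575517, 381083)), 2) = Pow(Rational(-5148513, 381083), 2) = Rational(26507186111169, 145224252889)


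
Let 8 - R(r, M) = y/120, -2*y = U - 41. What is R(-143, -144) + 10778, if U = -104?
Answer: 517699/48 ≈ 10785.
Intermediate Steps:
y = 145/2 (y = -(-104 - 41)/2 = -1/2*(-145) = 145/2 ≈ 72.500)
R(r, M) = 355/48 (R(r, M) = 8 - 145/(2*120) = 8 - 1*29/48 = 8 - 29/48 = 355/48)
R(-143, -144) + 10778 = 355/48 + 10778 = 517699/48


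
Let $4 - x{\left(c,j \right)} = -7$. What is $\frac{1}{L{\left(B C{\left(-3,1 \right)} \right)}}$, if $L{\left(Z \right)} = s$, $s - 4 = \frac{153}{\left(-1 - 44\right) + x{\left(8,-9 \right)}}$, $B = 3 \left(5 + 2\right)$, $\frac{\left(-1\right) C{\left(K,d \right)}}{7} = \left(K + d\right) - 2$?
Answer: $-2$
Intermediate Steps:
$C{\left(K,d \right)} = 14 - 7 K - 7 d$ ($C{\left(K,d \right)} = - 7 \left(\left(K + d\right) - 2\right) = - 7 \left(-2 + K + d\right) = 14 - 7 K - 7 d$)
$B = 21$ ($B = 3 \cdot 7 = 21$)
$x{\left(c,j \right)} = 11$ ($x{\left(c,j \right)} = 4 - -7 = 4 + 7 = 11$)
$s = - \frac{1}{2}$ ($s = 4 + \frac{153}{\left(-1 - 44\right) + 11} = 4 + \frac{153}{-45 + 11} = 4 + \frac{153}{-34} = 4 + 153 \left(- \frac{1}{34}\right) = 4 - \frac{9}{2} = - \frac{1}{2} \approx -0.5$)
$L{\left(Z \right)} = - \frac{1}{2}$
$\frac{1}{L{\left(B C{\left(-3,1 \right)} \right)}} = \frac{1}{- \frac{1}{2}} = -2$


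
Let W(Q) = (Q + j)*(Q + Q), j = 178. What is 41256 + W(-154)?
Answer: 33864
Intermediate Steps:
W(Q) = 2*Q*(178 + Q) (W(Q) = (Q + 178)*(Q + Q) = (178 + Q)*(2*Q) = 2*Q*(178 + Q))
41256 + W(-154) = 41256 + 2*(-154)*(178 - 154) = 41256 + 2*(-154)*24 = 41256 - 7392 = 33864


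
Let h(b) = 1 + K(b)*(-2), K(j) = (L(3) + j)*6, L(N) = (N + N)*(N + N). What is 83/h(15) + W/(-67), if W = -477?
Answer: 285886/40937 ≈ 6.9836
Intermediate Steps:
L(N) = 4*N**2 (L(N) = (2*N)*(2*N) = 4*N**2)
K(j) = 216 + 6*j (K(j) = (4*3**2 + j)*6 = (4*9 + j)*6 = (36 + j)*6 = 216 + 6*j)
h(b) = -431 - 12*b (h(b) = 1 + (216 + 6*b)*(-2) = 1 + (-432 - 12*b) = -431 - 12*b)
83/h(15) + W/(-67) = 83/(-431 - 12*15) - 477/(-67) = 83/(-431 - 180) - 477*(-1/67) = 83/(-611) + 477/67 = 83*(-1/611) + 477/67 = -83/611 + 477/67 = 285886/40937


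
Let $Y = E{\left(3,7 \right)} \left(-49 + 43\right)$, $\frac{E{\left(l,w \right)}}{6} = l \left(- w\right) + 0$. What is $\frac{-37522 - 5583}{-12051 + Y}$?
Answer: $\frac{8621}{2259} \approx 3.8163$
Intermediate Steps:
$E{\left(l,w \right)} = - 6 l w$ ($E{\left(l,w \right)} = 6 \left(l \left(- w\right) + 0\right) = 6 \left(- l w + 0\right) = 6 \left(- l w\right) = - 6 l w$)
$Y = 756$ ($Y = \left(-6\right) 3 \cdot 7 \left(-49 + 43\right) = \left(-126\right) \left(-6\right) = 756$)
$\frac{-37522 - 5583}{-12051 + Y} = \frac{-37522 - 5583}{-12051 + 756} = - \frac{43105}{-11295} = \left(-43105\right) \left(- \frac{1}{11295}\right) = \frac{8621}{2259}$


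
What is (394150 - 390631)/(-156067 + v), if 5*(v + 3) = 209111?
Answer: -1955/63471 ≈ -0.030801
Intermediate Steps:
v = 209096/5 (v = -3 + (1/5)*209111 = -3 + 209111/5 = 209096/5 ≈ 41819.)
(394150 - 390631)/(-156067 + v) = (394150 - 390631)/(-156067 + 209096/5) = 3519/(-571239/5) = 3519*(-5/571239) = -1955/63471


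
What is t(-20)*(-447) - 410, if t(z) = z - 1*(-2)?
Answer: 7636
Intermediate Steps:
t(z) = 2 + z (t(z) = z + 2 = 2 + z)
t(-20)*(-447) - 410 = (2 - 20)*(-447) - 410 = -18*(-447) - 410 = 8046 - 410 = 7636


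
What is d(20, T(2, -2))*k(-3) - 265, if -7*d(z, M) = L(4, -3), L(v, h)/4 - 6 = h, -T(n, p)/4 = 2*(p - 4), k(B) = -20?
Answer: -1615/7 ≈ -230.71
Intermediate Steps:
T(n, p) = 32 - 8*p (T(n, p) = -8*(p - 4) = -8*(-4 + p) = -4*(-8 + 2*p) = 32 - 8*p)
L(v, h) = 24 + 4*h
d(z, M) = -12/7 (d(z, M) = -(24 + 4*(-3))/7 = -(24 - 12)/7 = -⅐*12 = -12/7)
d(20, T(2, -2))*k(-3) - 265 = -12/7*(-20) - 265 = 240/7 - 265 = -1615/7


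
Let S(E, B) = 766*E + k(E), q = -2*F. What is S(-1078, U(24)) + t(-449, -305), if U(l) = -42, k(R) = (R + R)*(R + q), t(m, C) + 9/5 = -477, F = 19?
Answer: 7899346/5 ≈ 1.5799e+6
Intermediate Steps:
q = -38 (q = -2*19 = -38)
t(m, C) = -2394/5 (t(m, C) = -9/5 - 477 = -2394/5)
k(R) = 2*R*(-38 + R) (k(R) = (R + R)*(R - 38) = (2*R)*(-38 + R) = 2*R*(-38 + R))
S(E, B) = 766*E + 2*E*(-38 + E)
S(-1078, U(24)) + t(-449, -305) = 2*(-1078)*(345 - 1078) - 2394/5 = 2*(-1078)*(-733) - 2394/5 = 1580348 - 2394/5 = 7899346/5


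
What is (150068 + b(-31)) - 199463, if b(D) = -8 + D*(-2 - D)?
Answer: -50302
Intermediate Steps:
(150068 + b(-31)) - 199463 = (150068 + (-8 - 1*(-31)**2 - 2*(-31))) - 199463 = (150068 + (-8 - 1*961 + 62)) - 199463 = (150068 + (-8 - 961 + 62)) - 199463 = (150068 - 907) - 199463 = 149161 - 199463 = -50302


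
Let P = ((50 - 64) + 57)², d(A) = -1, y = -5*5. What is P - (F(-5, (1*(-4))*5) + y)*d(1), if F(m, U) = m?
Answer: 1819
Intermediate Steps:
y = -25
P = 1849 (P = (-14 + 57)² = 43² = 1849)
P - (F(-5, (1*(-4))*5) + y)*d(1) = 1849 - (-5 - 25)*(-1) = 1849 - (-30)*(-1) = 1849 - 1*30 = 1849 - 30 = 1819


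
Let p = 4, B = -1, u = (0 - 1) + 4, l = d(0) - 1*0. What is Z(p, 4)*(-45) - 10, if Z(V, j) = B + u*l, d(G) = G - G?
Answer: 35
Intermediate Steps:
d(G) = 0
l = 0 (l = 0 - 1*0 = 0 + 0 = 0)
u = 3 (u = -1 + 4 = 3)
Z(V, j) = -1 (Z(V, j) = -1 + 3*0 = -1 + 0 = -1)
Z(p, 4)*(-45) - 10 = -1*(-45) - 10 = 45 - 10 = 35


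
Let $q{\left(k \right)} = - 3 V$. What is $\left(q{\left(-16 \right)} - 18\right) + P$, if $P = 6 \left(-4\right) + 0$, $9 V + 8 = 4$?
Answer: $- \frac{122}{3} \approx -40.667$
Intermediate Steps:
$V = - \frac{4}{9}$ ($V = - \frac{8}{9} + \frac{1}{9} \cdot 4 = - \frac{8}{9} + \frac{4}{9} = - \frac{4}{9} \approx -0.44444$)
$q{\left(k \right)} = \frac{4}{3}$ ($q{\left(k \right)} = \left(-3\right) \left(- \frac{4}{9}\right) = \frac{4}{3}$)
$P = -24$ ($P = -24 + 0 = -24$)
$\left(q{\left(-16 \right)} - 18\right) + P = \left(\frac{4}{3} - 18\right) - 24 = - \frac{50}{3} - 24 = - \frac{122}{3}$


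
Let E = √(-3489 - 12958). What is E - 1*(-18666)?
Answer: 18666 + I*√16447 ≈ 18666.0 + 128.25*I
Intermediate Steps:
E = I*√16447 (E = √(-16447) = I*√16447 ≈ 128.25*I)
E - 1*(-18666) = I*√16447 - 1*(-18666) = I*√16447 + 18666 = 18666 + I*√16447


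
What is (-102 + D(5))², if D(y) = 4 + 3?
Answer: 9025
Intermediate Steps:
D(y) = 7
(-102 + D(5))² = (-102 + 7)² = (-95)² = 9025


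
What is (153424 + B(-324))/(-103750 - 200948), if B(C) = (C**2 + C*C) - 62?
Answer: -181657/152349 ≈ -1.1924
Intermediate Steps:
B(C) = -62 + 2*C**2 (B(C) = (C**2 + C**2) - 62 = 2*C**2 - 62 = -62 + 2*C**2)
(153424 + B(-324))/(-103750 - 200948) = (153424 + (-62 + 2*(-324)**2))/(-103750 - 200948) = (153424 + (-62 + 2*104976))/(-304698) = (153424 + (-62 + 209952))*(-1/304698) = (153424 + 209890)*(-1/304698) = 363314*(-1/304698) = -181657/152349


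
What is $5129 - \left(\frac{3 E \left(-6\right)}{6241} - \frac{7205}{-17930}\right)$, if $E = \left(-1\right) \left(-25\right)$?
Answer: $\frac{10434618143}{2034566} \approx 5128.7$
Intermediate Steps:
$E = 25$
$5129 - \left(\frac{3 E \left(-6\right)}{6241} - \frac{7205}{-17930}\right) = 5129 - \left(\frac{3 \cdot 25 \left(-6\right)}{6241} - \frac{7205}{-17930}\right) = 5129 - \left(75 \left(-6\right) \frac{1}{6241} - - \frac{131}{326}\right) = 5129 - \left(\left(-450\right) \frac{1}{6241} + \frac{131}{326}\right) = 5129 - \left(- \frac{450}{6241} + \frac{131}{326}\right) = 5129 - \frac{670871}{2034566} = \frac{10434618143}{2034566}$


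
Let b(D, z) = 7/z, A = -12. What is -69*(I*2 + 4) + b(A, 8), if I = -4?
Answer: 2215/8 ≈ 276.88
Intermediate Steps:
-69*(I*2 + 4) + b(A, 8) = -69*(-4*2 + 4) + 7/8 = -69*(-8 + 4) + 7*(⅛) = -69*(-4) + 7/8 = 276 + 7/8 = 2215/8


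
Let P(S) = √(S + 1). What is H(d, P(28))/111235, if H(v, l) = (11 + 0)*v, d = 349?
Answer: 3839/111235 ≈ 0.034513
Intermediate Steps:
P(S) = √(1 + S)
H(v, l) = 11*v
H(d, P(28))/111235 = (11*349)/111235 = 3839*(1/111235) = 3839/111235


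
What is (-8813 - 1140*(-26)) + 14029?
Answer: 34856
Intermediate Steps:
(-8813 - 1140*(-26)) + 14029 = (-8813 + 29640) + 14029 = 20827 + 14029 = 34856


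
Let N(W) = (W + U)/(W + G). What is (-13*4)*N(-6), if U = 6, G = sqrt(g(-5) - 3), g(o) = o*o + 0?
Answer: 0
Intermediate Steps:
g(o) = o**2 (g(o) = o**2 + 0 = o**2)
G = sqrt(22) (G = sqrt((-5)**2 - 3) = sqrt(25 - 3) = sqrt(22) ≈ 4.6904)
N(W) = (6 + W)/(W + sqrt(22)) (N(W) = (W + 6)/(W + sqrt(22)) = (6 + W)/(W + sqrt(22)))
(-13*4)*N(-6) = (-13*4)*((6 - 6)/(-6 + sqrt(22))) = -52*0/(-6 + sqrt(22)) = -52*0 = 0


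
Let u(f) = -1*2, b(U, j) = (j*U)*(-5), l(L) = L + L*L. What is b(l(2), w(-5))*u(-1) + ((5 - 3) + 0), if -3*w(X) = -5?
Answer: 102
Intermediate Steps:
w(X) = 5/3 (w(X) = -1/3*(-5) = 5/3)
l(L) = L + L**2
b(U, j) = -5*U*j (b(U, j) = (U*j)*(-5) = -5*U*j)
u(f) = -2
b(l(2), w(-5))*u(-1) + ((5 - 3) + 0) = -5*2*(1 + 2)*5/3*(-2) + ((5 - 3) + 0) = -5*2*3*5/3*(-2) + (2 + 0) = -5*6*5/3*(-2) + 2 = -50*(-2) + 2 = 100 + 2 = 102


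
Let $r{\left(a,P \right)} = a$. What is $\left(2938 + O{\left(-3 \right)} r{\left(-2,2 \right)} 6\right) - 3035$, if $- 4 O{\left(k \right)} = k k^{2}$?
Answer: $-178$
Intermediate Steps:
$O{\left(k \right)} = - \frac{k^{3}}{4}$ ($O{\left(k \right)} = - \frac{k k^{2}}{4} = - \frac{k^{3}}{4}$)
$\left(2938 + O{\left(-3 \right)} r{\left(-2,2 \right)} 6\right) - 3035 = \left(2938 + - \frac{\left(-3\right)^{3}}{4} \left(-2\right) 6\right) - 3035 = \left(2938 + \left(- \frac{1}{4}\right) \left(-27\right) \left(-2\right) 6\right) - 3035 = \left(2938 + \frac{27}{4} \left(-2\right) 6\right) - 3035 = \left(2938 - 81\right) - 3035 = 2857 - 3035 = -178$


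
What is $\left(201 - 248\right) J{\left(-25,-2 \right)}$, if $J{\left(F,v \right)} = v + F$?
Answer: $1269$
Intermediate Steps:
$J{\left(F,v \right)} = F + v$
$\left(201 - 248\right) J{\left(-25,-2 \right)} = \left(201 - 248\right) \left(-25 - 2\right) = \left(-47\right) \left(-27\right) = 1269$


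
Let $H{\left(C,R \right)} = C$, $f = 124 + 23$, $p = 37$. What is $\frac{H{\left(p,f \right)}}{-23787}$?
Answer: $- \frac{37}{23787} \approx -0.0015555$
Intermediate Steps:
$f = 147$
$\frac{H{\left(p,f \right)}}{-23787} = \frac{37}{-23787} = 37 \left(- \frac{1}{23787}\right) = - \frac{37}{23787}$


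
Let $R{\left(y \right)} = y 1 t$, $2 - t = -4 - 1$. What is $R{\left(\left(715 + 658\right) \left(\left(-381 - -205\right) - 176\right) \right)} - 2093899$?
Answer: $-5476971$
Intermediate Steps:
$t = 7$ ($t = 2 - \left(-4 - 1\right) = 2 - -5 = 2 + 5 = 7$)
$R{\left(y \right)} = 7 y$ ($R{\left(y \right)} = y 1 \cdot 7 = y 7 = 7 y$)
$R{\left(\left(715 + 658\right) \left(\left(-381 - -205\right) - 176\right) \right)} - 2093899 = 7 \left(715 + 658\right) \left(\left(-381 - -205\right) - 176\right) - 2093899 = 7 \cdot 1373 \left(\left(-381 + 205\right) - 176\right) - 2093899 = 7 \cdot 1373 \left(-176 - 176\right) - 2093899 = 7 \cdot 1373 \left(-352\right) - 2093899 = 7 \left(-483296\right) - 2093899 = -3383072 - 2093899 = -5476971$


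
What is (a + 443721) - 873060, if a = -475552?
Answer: -904891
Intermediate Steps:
(a + 443721) - 873060 = (-475552 + 443721) - 873060 = -31831 - 873060 = -904891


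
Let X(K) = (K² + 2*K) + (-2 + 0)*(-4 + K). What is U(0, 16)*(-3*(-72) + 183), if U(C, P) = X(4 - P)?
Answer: 60648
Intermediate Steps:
X(K) = 8 + K² (X(K) = (K² + 2*K) - 2*(-4 + K) = (K² + 2*K) + (8 - 2*K) = 8 + K²)
U(C, P) = 8 + (4 - P)²
U(0, 16)*(-3*(-72) + 183) = (8 + (-4 + 16)²)*(-3*(-72) + 183) = (8 + 12²)*(216 + 183) = (8 + 144)*399 = 152*399 = 60648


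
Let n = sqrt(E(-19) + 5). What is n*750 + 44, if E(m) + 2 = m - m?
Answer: 44 + 750*sqrt(3) ≈ 1343.0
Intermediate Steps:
E(m) = -2 (E(m) = -2 + (m - m) = -2 + 0 = -2)
n = sqrt(3) (n = sqrt(-2 + 5) = sqrt(3) ≈ 1.7320)
n*750 + 44 = sqrt(3)*750 + 44 = 750*sqrt(3) + 44 = 44 + 750*sqrt(3)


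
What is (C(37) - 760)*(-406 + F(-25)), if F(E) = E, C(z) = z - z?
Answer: 327560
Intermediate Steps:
C(z) = 0
(C(37) - 760)*(-406 + F(-25)) = (0 - 760)*(-406 - 25) = -760*(-431) = 327560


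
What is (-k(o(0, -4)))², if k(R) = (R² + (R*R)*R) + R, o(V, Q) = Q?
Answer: 2704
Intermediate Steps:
k(R) = R + R² + R³ (k(R) = (R² + R²*R) + R = (R² + R³) + R = R + R² + R³)
(-k(o(0, -4)))² = (-(-4)*(1 - 4 + (-4)²))² = (-(-4)*(1 - 4 + 16))² = (-(-4)*13)² = (-1*(-52))² = 52² = 2704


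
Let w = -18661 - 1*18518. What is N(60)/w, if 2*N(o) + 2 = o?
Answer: -29/37179 ≈ -0.00078001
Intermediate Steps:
N(o) = -1 + o/2
w = -37179 (w = -18661 - 18518 = -37179)
N(60)/w = (-1 + (1/2)*60)/(-37179) = (-1 + 30)*(-1/37179) = 29*(-1/37179) = -29/37179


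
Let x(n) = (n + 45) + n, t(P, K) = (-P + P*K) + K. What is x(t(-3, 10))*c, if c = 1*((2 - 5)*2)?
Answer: -66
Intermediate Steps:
t(P, K) = K - P + K*P (t(P, K) = (-P + K*P) + K = K - P + K*P)
x(n) = 45 + 2*n (x(n) = (45 + n) + n = 45 + 2*n)
c = -6 (c = 1*(-3*2) = 1*(-6) = -6)
x(t(-3, 10))*c = (45 + 2*(10 - 1*(-3) + 10*(-3)))*(-6) = (45 + 2*(10 + 3 - 30))*(-6) = (45 + 2*(-17))*(-6) = (45 - 34)*(-6) = 11*(-6) = -66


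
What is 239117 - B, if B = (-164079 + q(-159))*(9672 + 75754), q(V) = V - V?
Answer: 14016851771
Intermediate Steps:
q(V) = 0
B = -14016612654 (B = (-164079 + 0)*(9672 + 75754) = -164079*85426 = -14016612654)
239117 - B = 239117 - 1*(-14016612654) = 239117 + 14016612654 = 14016851771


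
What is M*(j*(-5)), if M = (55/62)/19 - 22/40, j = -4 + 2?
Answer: -5929/1178 ≈ -5.0331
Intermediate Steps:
j = -2
M = -5929/11780 (M = (55*(1/62))*(1/19) - 22*1/40 = (55/62)*(1/19) - 11/20 = 55/1178 - 11/20 = -5929/11780 ≈ -0.50331)
M*(j*(-5)) = -(-5929)*(-5)/5890 = -5929/11780*10 = -5929/1178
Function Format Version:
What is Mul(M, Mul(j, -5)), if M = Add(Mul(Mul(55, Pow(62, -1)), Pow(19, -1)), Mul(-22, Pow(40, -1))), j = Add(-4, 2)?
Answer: Rational(-5929, 1178) ≈ -5.0331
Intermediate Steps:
j = -2
M = Rational(-5929, 11780) (M = Add(Mul(Mul(55, Rational(1, 62)), Rational(1, 19)), Mul(-22, Rational(1, 40))) = Add(Mul(Rational(55, 62), Rational(1, 19)), Rational(-11, 20)) = Add(Rational(55, 1178), Rational(-11, 20)) = Rational(-5929, 11780) ≈ -0.50331)
Mul(M, Mul(j, -5)) = Mul(Rational(-5929, 11780), Mul(-2, -5)) = Mul(Rational(-5929, 11780), 10) = Rational(-5929, 1178)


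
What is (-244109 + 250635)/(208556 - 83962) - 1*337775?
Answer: -21042365912/62297 ≈ -3.3778e+5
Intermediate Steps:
(-244109 + 250635)/(208556 - 83962) - 1*337775 = 6526/124594 - 337775 = 6526*(1/124594) - 337775 = 3263/62297 - 337775 = -21042365912/62297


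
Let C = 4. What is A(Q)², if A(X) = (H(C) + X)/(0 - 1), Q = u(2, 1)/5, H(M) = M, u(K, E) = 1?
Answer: 441/25 ≈ 17.640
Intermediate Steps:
Q = ⅕ (Q = 1/5 = 1*(⅕) = ⅕ ≈ 0.20000)
A(X) = -4 - X (A(X) = (4 + X)/(0 - 1) = (4 + X)/(-1) = (4 + X)*(-1) = -4 - X)
A(Q)² = (-4 - 1*⅕)² = (-4 - ⅕)² = (-21/5)² = 441/25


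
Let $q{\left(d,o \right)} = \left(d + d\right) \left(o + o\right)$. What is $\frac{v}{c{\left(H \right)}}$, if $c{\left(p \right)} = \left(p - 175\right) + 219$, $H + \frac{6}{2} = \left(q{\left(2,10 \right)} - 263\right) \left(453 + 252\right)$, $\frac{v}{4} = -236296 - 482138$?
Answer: $\frac{1436868}{64487} \approx 22.282$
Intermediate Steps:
$q{\left(d,o \right)} = 4 d o$ ($q{\left(d,o \right)} = 2 d 2 o = 4 d o$)
$v = -2873736$ ($v = 4 \left(-236296 - 482138\right) = 4 \left(-718434\right) = -2873736$)
$H = -129018$ ($H = -3 + \left(4 \cdot 2 \cdot 10 - 263\right) \left(453 + 252\right) = -3 + \left(80 - 263\right) 705 = -3 - 129015 = -129018$)
$c{\left(p \right)} = 44 + p$ ($c{\left(p \right)} = \left(-175 + p\right) + 219 = 44 + p$)
$\frac{v}{c{\left(H \right)}} = - \frac{2873736}{44 - 129018} = - \frac{2873736}{-128974} = \left(-2873736\right) \left(- \frac{1}{128974}\right) = \frac{1436868}{64487}$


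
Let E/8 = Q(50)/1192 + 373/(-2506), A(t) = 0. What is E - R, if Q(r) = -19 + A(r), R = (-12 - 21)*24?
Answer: 147617909/186697 ≈ 790.68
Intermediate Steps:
R = -792 (R = -33*24 = -792)
Q(r) = -19 (Q(r) = -19 + 0 = -19)
E = -246115/186697 (E = 8*(-19/1192 + 373/(-2506)) = 8*(-19*1/1192 + 373*(-1/2506)) = 8*(-19/1192 - 373/2506) = 8*(-246115/1493576) = -246115/186697 ≈ -1.3183)
E - R = -246115/186697 - 1*(-792) = -246115/186697 + 792 = 147617909/186697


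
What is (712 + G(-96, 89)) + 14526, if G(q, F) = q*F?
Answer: 6694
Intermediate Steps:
G(q, F) = F*q
(712 + G(-96, 89)) + 14526 = (712 + 89*(-96)) + 14526 = (712 - 8544) + 14526 = -7832 + 14526 = 6694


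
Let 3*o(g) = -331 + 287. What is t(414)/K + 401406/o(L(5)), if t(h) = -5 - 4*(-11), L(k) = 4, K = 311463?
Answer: -62511558203/2284062 ≈ -27369.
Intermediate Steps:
t(h) = 39 (t(h) = -5 + 44 = 39)
o(g) = -44/3 (o(g) = (-331 + 287)/3 = (⅓)*(-44) = -44/3)
t(414)/K + 401406/o(L(5)) = 39/311463 + 401406/(-44/3) = 39*(1/311463) + 401406*(-3/44) = 13/103821 - 602109/22 = -62511558203/2284062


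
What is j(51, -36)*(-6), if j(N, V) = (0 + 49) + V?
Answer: -78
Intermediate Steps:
j(N, V) = 49 + V
j(51, -36)*(-6) = (49 - 36)*(-6) = 13*(-6) = -78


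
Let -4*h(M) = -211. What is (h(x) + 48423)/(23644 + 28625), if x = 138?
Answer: 193903/209076 ≈ 0.92743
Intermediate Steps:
h(M) = 211/4 (h(M) = -¼*(-211) = 211/4)
(h(x) + 48423)/(23644 + 28625) = (211/4 + 48423)/(23644 + 28625) = (193903/4)/52269 = (193903/4)*(1/52269) = 193903/209076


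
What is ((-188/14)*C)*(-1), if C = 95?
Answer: 8930/7 ≈ 1275.7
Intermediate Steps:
((-188/14)*C)*(-1) = (-188/14*95)*(-1) = (-188*1/14*95)*(-1) = -94/7*95*(-1) = -8930/7*(-1) = 8930/7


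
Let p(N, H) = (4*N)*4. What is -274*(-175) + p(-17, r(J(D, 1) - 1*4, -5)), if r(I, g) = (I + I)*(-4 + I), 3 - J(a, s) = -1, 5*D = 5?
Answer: 47678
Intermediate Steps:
D = 1 (D = (1/5)*5 = 1)
J(a, s) = 4 (J(a, s) = 3 - 1*(-1) = 3 + 1 = 4)
r(I, g) = 2*I*(-4 + I) (r(I, g) = (2*I)*(-4 + I) = 2*I*(-4 + I))
p(N, H) = 16*N
-274*(-175) + p(-17, r(J(D, 1) - 1*4, -5)) = -274*(-175) + 16*(-17) = 47950 - 272 = 47678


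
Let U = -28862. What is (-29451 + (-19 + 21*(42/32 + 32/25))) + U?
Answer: -23311023/400 ≈ -58278.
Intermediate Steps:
(-29451 + (-19 + 21*(42/32 + 32/25))) + U = (-29451 + (-19 + 21*(42/32 + 32/25))) - 28862 = (-29451 + (-19 + 21*(42*(1/32) + 32*(1/25)))) - 28862 = (-29451 + (-19 + 21*(21/16 + 32/25))) - 28862 = (-29451 + (-19 + 21*(1037/400))) - 28862 = (-29451 + (-19 + 21777/400)) - 28862 = (-29451 + 14177/400) - 28862 = -11766223/400 - 28862 = -23311023/400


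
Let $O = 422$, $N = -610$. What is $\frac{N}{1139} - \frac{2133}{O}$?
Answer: $- \frac{2686907}{480658} \approx -5.5901$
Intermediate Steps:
$\frac{N}{1139} - \frac{2133}{O} = - \frac{610}{1139} - \frac{2133}{422} = - \frac{2686907}{480658}$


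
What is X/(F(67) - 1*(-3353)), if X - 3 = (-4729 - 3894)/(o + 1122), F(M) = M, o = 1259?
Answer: -74/407151 ≈ -0.00018175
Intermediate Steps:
X = -1480/2381 (X = 3 + (-4729 - 3894)/(1259 + 1122) = 3 - 8623/2381 = -1480/2381 ≈ -0.62159)
X/(F(67) - 1*(-3353)) = -1480/(2381*(67 - 1*(-3353))) = -1480/(2381*(67 + 3353)) = -1480/2381/3420 = -1480/2381*1/3420 = -74/407151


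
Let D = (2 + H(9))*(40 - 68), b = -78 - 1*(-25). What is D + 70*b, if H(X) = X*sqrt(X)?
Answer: -4522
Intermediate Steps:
H(X) = X**(3/2)
b = -53 (b = -78 + 25 = -53)
D = -812 (D = (2 + 9**(3/2))*(40 - 68) = (2 + 27)*(-28) = 29*(-28) = -812)
D + 70*b = -812 + 70*(-53) = -812 - 3710 = -4522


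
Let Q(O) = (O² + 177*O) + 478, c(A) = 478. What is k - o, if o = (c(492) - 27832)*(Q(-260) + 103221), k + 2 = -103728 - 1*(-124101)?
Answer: 3426902137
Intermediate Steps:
k = 20371 (k = -2 + (-103728 - 1*(-124101)) = -2 + (-103728 + 124101) = -2 + 20373 = 20371)
Q(O) = 478 + O² + 177*O
o = -3426881766 (o = (478 - 27832)*((478 + (-260)² + 177*(-260)) + 103221) = -27354*((478 + 67600 - 46020) + 103221) = -27354*(22058 + 103221) = -27354*125279 = -3426881766)
k - o = 20371 - 1*(-3426881766) = 20371 + 3426881766 = 3426902137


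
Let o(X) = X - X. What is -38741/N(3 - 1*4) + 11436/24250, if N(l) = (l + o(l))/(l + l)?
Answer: -939463532/12125 ≈ -77482.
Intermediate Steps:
o(X) = 0
N(l) = 1/2 (N(l) = (l + 0)/(l + l) = l/((2*l)) = l*(1/(2*l)) = 1/2)
-38741/N(3 - 1*4) + 11436/24250 = -38741/1/2 + 11436/24250 = -38741*2 + 11436*(1/24250) = -77482 + 5718/12125 = -939463532/12125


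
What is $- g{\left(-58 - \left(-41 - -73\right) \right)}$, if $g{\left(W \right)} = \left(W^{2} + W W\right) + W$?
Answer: $-16110$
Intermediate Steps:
$g{\left(W \right)} = W + 2 W^{2}$ ($g{\left(W \right)} = \left(W^{2} + W^{2}\right) + W = 2 W^{2} + W = W + 2 W^{2}$)
$- g{\left(-58 - \left(-41 - -73\right) \right)} = - \left(-58 - \left(-41 - -73\right)\right) \left(1 + 2 \left(-58 - \left(-41 - -73\right)\right)\right) = - \left(-58 - \left(-41 + 73\right)\right) \left(1 + 2 \left(-58 - \left(-41 + 73\right)\right)\right) = - \left(-58 - 32\right) \left(1 + 2 \left(-58 - 32\right)\right) = - \left(-90\right) \left(1 + 2 \left(-90\right)\right) = - \left(-90\right) \left(1 - 180\right) = - \left(-90\right) \left(-179\right) = \left(-1\right) 16110 = -16110$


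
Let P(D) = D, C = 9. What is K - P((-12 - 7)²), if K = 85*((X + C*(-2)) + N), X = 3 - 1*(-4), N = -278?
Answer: -24926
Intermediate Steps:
X = 7 (X = 3 + 4 = 7)
K = -24565 (K = 85*((7 + 9*(-2)) - 278) = 85*((7 - 18) - 278) = 85*(-11 - 278) = 85*(-289) = -24565)
K - P((-12 - 7)²) = -24565 - (-12 - 7)² = -24565 - 1*(-19)² = -24565 - 1*361 = -24565 - 361 = -24926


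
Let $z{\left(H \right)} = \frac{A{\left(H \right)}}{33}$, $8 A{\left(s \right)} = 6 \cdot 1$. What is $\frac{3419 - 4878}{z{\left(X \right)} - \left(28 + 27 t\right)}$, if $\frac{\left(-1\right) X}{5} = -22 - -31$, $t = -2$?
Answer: $- \frac{64196}{1145} \approx -56.066$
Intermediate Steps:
$X = -45$ ($X = - 5 \left(-22 - -31\right) = - 5 \left(-22 + 31\right) = \left(-5\right) 9 = -45$)
$A{\left(s \right)} = \frac{3}{4}$ ($A{\left(s \right)} = \frac{6 \cdot 1}{8} = \frac{1}{8} \cdot 6 = \frac{3}{4}$)
$z{\left(H \right)} = \frac{1}{44}$ ($z{\left(H \right)} = \frac{3}{4 \cdot 33} = \frac{3}{4} \cdot \frac{1}{33} = \frac{1}{44}$)
$\frac{3419 - 4878}{z{\left(X \right)} - \left(28 + 27 t\right)} = \frac{3419 - 4878}{\frac{1}{44} - -26} = - \frac{1459}{\frac{1}{44} + \left(54 - 28\right)} = - \frac{1459}{\frac{1}{44} + 26} = - \frac{1459}{\frac{1145}{44}} = \left(-1459\right) \frac{44}{1145} = - \frac{64196}{1145}$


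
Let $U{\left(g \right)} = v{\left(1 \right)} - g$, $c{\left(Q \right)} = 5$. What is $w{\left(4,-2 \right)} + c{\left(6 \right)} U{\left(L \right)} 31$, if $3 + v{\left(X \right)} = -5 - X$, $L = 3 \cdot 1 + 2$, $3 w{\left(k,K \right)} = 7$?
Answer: $- \frac{6503}{3} \approx -2167.7$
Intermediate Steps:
$w{\left(k,K \right)} = \frac{7}{3}$ ($w{\left(k,K \right)} = \frac{1}{3} \cdot 7 = \frac{7}{3}$)
$L = 5$ ($L = 3 + 2 = 5$)
$v{\left(X \right)} = -8 - X$ ($v{\left(X \right)} = -3 - \left(5 + X\right) = -8 - X$)
$U{\left(g \right)} = -9 - g$ ($U{\left(g \right)} = \left(-8 - 1\right) - g = -9 - g$)
$w{\left(4,-2 \right)} + c{\left(6 \right)} U{\left(L \right)} 31 = \frac{7}{3} + 5 \left(-9 - 5\right) 31 = \frac{7}{3} + 5 \left(-14\right) 31 = \frac{7}{3} - 2170 = - \frac{6503}{3}$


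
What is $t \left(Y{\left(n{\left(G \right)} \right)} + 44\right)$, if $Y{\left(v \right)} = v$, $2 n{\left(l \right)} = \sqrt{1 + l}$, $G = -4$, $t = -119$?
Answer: $-5236 - \frac{119 i \sqrt{3}}{2} \approx -5236.0 - 103.06 i$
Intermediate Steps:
$n{\left(l \right)} = \frac{\sqrt{1 + l}}{2}$
$t \left(Y{\left(n{\left(G \right)} \right)} + 44\right) = - 119 \left(\frac{\sqrt{1 - 4}}{2} + 44\right) = - 119 \left(\frac{\sqrt{-3}}{2} + 44\right) = - 119 \left(\frac{i \sqrt{3}}{2} + 44\right) = - 119 \left(44 + \frac{i \sqrt{3}}{2}\right) = -5236 - \frac{119 i \sqrt{3}}{2}$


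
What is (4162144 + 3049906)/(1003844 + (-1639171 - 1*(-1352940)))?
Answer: 7212050/717613 ≈ 10.050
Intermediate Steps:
(4162144 + 3049906)/(1003844 + (-1639171 - 1*(-1352940))) = 7212050/(1003844 + (-1639171 + 1352940)) = 7212050/(1003844 - 286231) = 7212050/717613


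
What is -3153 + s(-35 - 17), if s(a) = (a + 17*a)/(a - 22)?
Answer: -116193/37 ≈ -3140.4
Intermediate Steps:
s(a) = 18*a/(-22 + a) (s(a) = (18*a)/(-22 + a) = 18*a/(-22 + a))
-3153 + s(-35 - 17) = -3153 + 18*(-35 - 17)/(-22 + (-35 - 17)) = -3153 + 18*(-52)/(-22 - 52) = -3153 + 18*(-52)/(-74) = -3153 + 18*(-52)*(-1/74) = -3153 + 468/37 = -116193/37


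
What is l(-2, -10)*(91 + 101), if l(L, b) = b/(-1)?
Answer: 1920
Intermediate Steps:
l(L, b) = -b (l(L, b) = b*(-1) = -b)
l(-2, -10)*(91 + 101) = (-1*(-10))*(91 + 101) = 10*192 = 1920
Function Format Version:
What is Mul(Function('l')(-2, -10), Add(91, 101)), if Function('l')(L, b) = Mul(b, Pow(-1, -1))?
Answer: 1920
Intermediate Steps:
Function('l')(L, b) = Mul(-1, b) (Function('l')(L, b) = Mul(b, -1) = Mul(-1, b))
Mul(Function('l')(-2, -10), Add(91, 101)) = Mul(Mul(-1, -10), Add(91, 101)) = Mul(10, 192) = 1920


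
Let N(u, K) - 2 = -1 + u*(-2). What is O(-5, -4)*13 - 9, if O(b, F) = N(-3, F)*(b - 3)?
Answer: -737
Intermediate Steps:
N(u, K) = 1 - 2*u (N(u, K) = 2 + (-1 + u*(-2)) = 2 + (-1 - 2*u) = 1 - 2*u)
O(b, F) = -21 + 7*b (O(b, F) = (1 - 2*(-3))*(b - 3) = (1 + 6)*(-3 + b) = 7*(-3 + b) = -21 + 7*b)
O(-5, -4)*13 - 9 = (-21 + 7*(-5))*13 - 9 = (-21 - 35)*13 - 9 = -56*13 - 9 = -728 - 9 = -737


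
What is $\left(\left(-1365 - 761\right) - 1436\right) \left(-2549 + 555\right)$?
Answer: $7102628$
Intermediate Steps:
$\left(\left(-1365 - 761\right) - 1436\right) \left(-2549 + 555\right) = \left(\left(-1365 - 761\right) - 1436\right) \left(-1994\right) = \left(-2126 - 1436\right) \left(-1994\right) = \left(-3562\right) \left(-1994\right) = 7102628$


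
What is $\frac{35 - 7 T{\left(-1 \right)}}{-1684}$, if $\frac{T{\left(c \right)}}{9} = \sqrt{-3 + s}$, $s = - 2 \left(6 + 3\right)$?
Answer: $- \frac{35}{1684} + \frac{63 i \sqrt{21}}{1684} \approx -0.020784 + 0.17144 i$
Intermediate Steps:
$s = -18$ ($s = \left(-2\right) 9 = -18$)
$T{\left(c \right)} = 9 i \sqrt{21}$ ($T{\left(c \right)} = 9 \sqrt{-3 - 18} = 9 \sqrt{-21} = 9 i \sqrt{21}$)
$\frac{35 - 7 T{\left(-1 \right)}}{-1684} = \frac{35 - 7 \cdot 9 i \sqrt{21}}{-1684} = \left(35 - 63 i \sqrt{21}\right) \left(- \frac{1}{1684}\right) = - \frac{35}{1684} + \frac{63 i \sqrt{21}}{1684}$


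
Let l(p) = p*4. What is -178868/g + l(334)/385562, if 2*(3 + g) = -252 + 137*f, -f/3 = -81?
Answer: -68942637772/6368134773 ≈ -10.826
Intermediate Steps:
f = 243 (f = -3*(-81) = 243)
g = 33033/2 (g = -3 + (-252 + 137*243)/2 = -3 + (-252 + 33291)/2 = -3 + (½)*33039 = -3 + 33039/2 = 33033/2 ≈ 16517.)
l(p) = 4*p
-178868/g + l(334)/385562 = -178868/33033/2 + (4*334)/385562 = -178868*2/33033 + 1336*(1/385562) = -357736/33033 + 668/192781 = -68942637772/6368134773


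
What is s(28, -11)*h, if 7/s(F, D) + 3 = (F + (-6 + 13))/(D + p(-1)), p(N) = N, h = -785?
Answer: 65940/71 ≈ 928.73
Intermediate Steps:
s(F, D) = 7/(-3 + (7 + F)/(-1 + D)) (s(F, D) = 7/(-3 + (F + (-6 + 13))/(D - 1)) = 7/(-3 + (F + 7)/(-1 + D)) = 7/(-3 + (7 + F)/(-1 + D)))
s(28, -11)*h = (7*(-1 - 11)/(10 + 28 - 3*(-11)))*(-785) = (7*(-12)/(10 + 28 + 33))*(-785) = (7*(-12)/71)*(-785) = (7*(1/71)*(-12))*(-785) = -84/71*(-785) = 65940/71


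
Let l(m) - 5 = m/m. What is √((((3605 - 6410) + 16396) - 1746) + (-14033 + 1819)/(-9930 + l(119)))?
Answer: √291671307114/4962 ≈ 108.84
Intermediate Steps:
l(m) = 6 (l(m) = 5 + m/m = 5 + 1 = 6)
√((((3605 - 6410) + 16396) - 1746) + (-14033 + 1819)/(-9930 + l(119))) = √((((3605 - 6410) + 16396) - 1746) + (-14033 + 1819)/(-9930 + 6)) = √(((-2805 + 16396) - 1746) - 12214/(-9924)) = √((13591 - 1746) - 12214*(-1/9924)) = √(11845 + 6107/4962) = √(58780997/4962) = √291671307114/4962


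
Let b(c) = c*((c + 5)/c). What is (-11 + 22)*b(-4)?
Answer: 11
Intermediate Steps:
b(c) = 5 + c (b(c) = c*((5 + c)/c) = 5 + c)
(-11 + 22)*b(-4) = (-11 + 22)*(5 - 4) = 11*1 = 11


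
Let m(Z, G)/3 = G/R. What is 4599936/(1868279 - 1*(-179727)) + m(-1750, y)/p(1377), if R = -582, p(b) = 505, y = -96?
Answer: 112713084624/50160786955 ≈ 2.2470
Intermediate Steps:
m(Z, G) = -G/194 (m(Z, G) = 3*(G/(-582)) = 3*(G*(-1/582)) = 3*(-G/582) = -G/194)
4599936/(1868279 - 1*(-179727)) + m(-1750, y)/p(1377) = 4599936/(1868279 - 1*(-179727)) - 1/194*(-96)/505 = 4599936/(1868279 + 179727) + (48/97)*(1/505) = 4599936/2048006 + 48/48985 = 4599936*(1/2048006) + 48/48985 = 2299968/1024003 + 48/48985 = 112713084624/50160786955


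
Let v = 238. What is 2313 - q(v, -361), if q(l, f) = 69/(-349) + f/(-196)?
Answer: 158105987/68404 ≈ 2311.4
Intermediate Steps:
q(l, f) = -69/349 - f/196 (q(l, f) = 69*(-1/349) + f*(-1/196) = -69/349 - f/196)
2313 - q(v, -361) = 2313 - (-69/349 - 1/196*(-361)) = 2313 - (-69/349 + 361/196) = 2313 - 1*112465/68404 = 2313 - 112465/68404 = 158105987/68404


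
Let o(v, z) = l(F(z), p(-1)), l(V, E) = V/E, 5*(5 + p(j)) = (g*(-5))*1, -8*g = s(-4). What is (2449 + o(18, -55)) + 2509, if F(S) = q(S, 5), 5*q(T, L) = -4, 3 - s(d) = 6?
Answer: 1066002/215 ≈ 4958.1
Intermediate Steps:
s(d) = -3 (s(d) = 3 - 1*6 = 3 - 6 = -3)
g = 3/8 (g = -1/8*(-3) = 3/8 ≈ 0.37500)
q(T, L) = -4/5 (q(T, L) = (1/5)*(-4) = -4/5)
F(S) = -4/5
p(j) = -43/8 (p(j) = -5 + (((3/8)*(-5))*1)/5 = -5 + (-15/8*1)/5 = -5 + (1/5)*(-15/8) = -5 - 3/8 = -43/8)
o(v, z) = 32/215 (o(v, z) = -4/(5*(-43/8)) = -4/5*(-8/43) = 32/215)
(2449 + o(18, -55)) + 2509 = (2449 + 32/215) + 2509 = 526567/215 + 2509 = 1066002/215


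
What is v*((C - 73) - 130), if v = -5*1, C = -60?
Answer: 1315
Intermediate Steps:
v = -5
v*((C - 73) - 130) = -5*((-60 - 73) - 130) = -5*(-133 - 130) = -5*(-263) = 1315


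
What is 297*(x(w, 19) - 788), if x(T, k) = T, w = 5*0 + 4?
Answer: -232848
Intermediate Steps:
w = 4 (w = 0 + 4 = 4)
297*(x(w, 19) - 788) = 297*(4 - 788) = 297*(-784) = -232848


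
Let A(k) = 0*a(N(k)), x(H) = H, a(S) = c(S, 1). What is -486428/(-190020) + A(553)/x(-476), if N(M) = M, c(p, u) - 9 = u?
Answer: 121607/47505 ≈ 2.5599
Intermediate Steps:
c(p, u) = 9 + u
a(S) = 10 (a(S) = 9 + 1 = 10)
A(k) = 0 (A(k) = 0*10 = 0)
-486428/(-190020) + A(553)/x(-476) = -486428/(-190020) + 0/(-476) = -486428*(-1/190020) + 0*(-1/476) = 121607/47505 + 0 = 121607/47505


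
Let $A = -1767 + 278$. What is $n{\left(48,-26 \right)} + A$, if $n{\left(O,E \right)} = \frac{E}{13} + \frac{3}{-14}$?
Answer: $- \frac{20877}{14} \approx -1491.2$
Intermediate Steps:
$n{\left(O,E \right)} = - \frac{3}{14} + \frac{E}{13}$ ($n{\left(O,E \right)} = E \frac{1}{13} + 3 \left(- \frac{1}{14}\right) = \frac{E}{13} - \frac{3}{14} = - \frac{3}{14} + \frac{E}{13}$)
$A = -1489$
$n{\left(48,-26 \right)} + A = \left(- \frac{3}{14} + \frac{1}{13} \left(-26\right)\right) - 1489 = \left(- \frac{3}{14} - 2\right) - 1489 = - \frac{31}{14} - 1489 = - \frac{20877}{14}$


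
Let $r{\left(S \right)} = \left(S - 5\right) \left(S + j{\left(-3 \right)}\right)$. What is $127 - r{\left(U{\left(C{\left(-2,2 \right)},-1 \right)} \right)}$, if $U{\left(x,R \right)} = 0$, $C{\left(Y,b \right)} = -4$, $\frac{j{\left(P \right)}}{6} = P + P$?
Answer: $-53$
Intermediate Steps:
$j{\left(P \right)} = 12 P$ ($j{\left(P \right)} = 6 \left(P + P\right) = 6 \cdot 2 P = 12 P$)
$r{\left(S \right)} = \left(-36 + S\right) \left(-5 + S\right)$ ($r{\left(S \right)} = \left(S - 5\right) \left(S + 12 \left(-3\right)\right) = \left(-5 + S\right) \left(S - 36\right) = \left(-5 + S\right) \left(-36 + S\right) = \left(-36 + S\right) \left(-5 + S\right)$)
$127 - r{\left(U{\left(C{\left(-2,2 \right)},-1 \right)} \right)} = 127 - \left(180 + 0^{2} - 0\right) = 127 - \left(180 + 0 + 0\right) = 127 - 180 = -53$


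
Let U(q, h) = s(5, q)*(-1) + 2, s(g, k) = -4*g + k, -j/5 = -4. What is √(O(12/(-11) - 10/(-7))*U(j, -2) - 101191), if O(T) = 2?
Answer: 3*I*√11243 ≈ 318.1*I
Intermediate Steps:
j = 20 (j = -5*(-4) = 20)
s(g, k) = k - 4*g
U(q, h) = 22 - q (U(q, h) = (q - 4*5)*(-1) + 2 = (q - 20)*(-1) + 2 = (-20 + q)*(-1) + 2 = (20 - q) + 2 = 22 - q)
√(O(12/(-11) - 10/(-7))*U(j, -2) - 101191) = √(2*(22 - 1*20) - 101191) = √(2*(22 - 20) - 101191) = √(2*2 - 101191) = √(4 - 101191) = √(-101187) = 3*I*√11243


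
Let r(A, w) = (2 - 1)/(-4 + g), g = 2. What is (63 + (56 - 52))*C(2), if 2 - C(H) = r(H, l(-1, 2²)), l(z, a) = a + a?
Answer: 335/2 ≈ 167.50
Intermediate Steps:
l(z, a) = 2*a
r(A, w) = -½ (r(A, w) = (2 - 1)/(-4 + 2) = 1/(-2) = 1*(-½) = -½)
C(H) = 5/2 (C(H) = 2 - 1*(-½) = 2 + ½ = 5/2)
(63 + (56 - 52))*C(2) = (63 + (56 - 52))*(5/2) = (63 + 4)*(5/2) = 67*(5/2) = 335/2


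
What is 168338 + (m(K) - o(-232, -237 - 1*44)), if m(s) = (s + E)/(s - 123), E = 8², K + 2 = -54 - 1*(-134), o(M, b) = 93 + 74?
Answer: 7567553/45 ≈ 1.6817e+5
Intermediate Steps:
o(M, b) = 167
K = 78 (K = -2 + (-54 - 1*(-134)) = -2 + (-54 + 134) = -2 + 80 = 78)
E = 64
m(s) = (64 + s)/(-123 + s) (m(s) = (s + 64)/(s - 123) = (64 + s)/(-123 + s))
168338 + (m(K) - o(-232, -237 - 1*44)) = 168338 + ((64 + 78)/(-123 + 78) - 1*167) = 168338 + (142/(-45) - 167) = 168338 + (-1/45*142 - 167) = 168338 + (-142/45 - 167) = 168338 - 7657/45 = 7567553/45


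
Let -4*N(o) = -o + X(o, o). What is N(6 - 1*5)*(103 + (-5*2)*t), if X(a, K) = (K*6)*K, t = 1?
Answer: -465/4 ≈ -116.25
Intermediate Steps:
X(a, K) = 6*K² (X(a, K) = (6*K)*K = 6*K²)
N(o) = -3*o²/2 + o/4 (N(o) = -(-o + 6*o²)/4 = -3*o²/2 + o/4)
N(6 - 1*5)*(103 + (-5*2)*t) = ((6 - 1*5)*(1 - 6*(6 - 1*5))/4)*(103 - 5*2*1) = ((6 - 5)*(1 - 6*(6 - 5))/4)*(103 - 10*1) = ((¼)*1*(1 - 6*1))*(103 - 10) = ((¼)*1*(1 - 6))*93 = ((¼)*1*(-5))*93 = -5/4*93 = -465/4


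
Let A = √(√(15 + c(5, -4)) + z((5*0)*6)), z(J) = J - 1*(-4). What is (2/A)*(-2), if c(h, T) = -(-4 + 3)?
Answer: -√2 ≈ -1.4142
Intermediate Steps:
z(J) = 4 + J (z(J) = J + 4 = 4 + J)
c(h, T) = 1 (c(h, T) = -1*(-1) = 1)
A = 2*√2 (A = √(√(15 + 1) + (4 + (5*0)*6)) = √(√16 + (4 + 0*6)) = √(4 + (4 + 0)) = √(4 + 4) = √8 = 2*√2 ≈ 2.8284)
(2/A)*(-2) = (2/((2*√2)))*(-2) = (2*(√2/4))*(-2) = (√2/2)*(-2) = -√2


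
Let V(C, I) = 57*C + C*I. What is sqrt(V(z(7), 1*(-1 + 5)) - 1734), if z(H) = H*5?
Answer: sqrt(401) ≈ 20.025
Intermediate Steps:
z(H) = 5*H
sqrt(V(z(7), 1*(-1 + 5)) - 1734) = sqrt((5*7)*(57 + 1*(-1 + 5)) - 1734) = sqrt(35*(57 + 1*4) - 1734) = sqrt(35*(57 + 4) - 1734) = sqrt(35*61 - 1734) = sqrt(2135 - 1734) = sqrt(401)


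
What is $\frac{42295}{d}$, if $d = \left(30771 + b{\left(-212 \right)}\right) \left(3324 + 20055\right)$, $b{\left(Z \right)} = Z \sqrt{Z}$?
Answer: $\frac{433819815}{7453089360217} + \frac{17933080 i \sqrt{53}}{22359268080651} \approx 5.8207 \cdot 10^{-5} + 5.839 \cdot 10^{-6} i$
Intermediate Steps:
$b{\left(Z \right)} = Z^{\frac{3}{2}}$
$d = 719395209 - 9912696 i \sqrt{53}$ ($d = \left(30771 + \left(-212\right)^{\frac{3}{2}}\right) \left(3324 + 20055\right) = \left(30771 - 424 i \sqrt{53}\right) 23379 = 719395209 - 9912696 i \sqrt{53} \approx 7.1939 \cdot 10^{8} - 7.2166 \cdot 10^{7} i$)
$\frac{42295}{d} = \frac{42295}{719395209 - 9912696 i \sqrt{53}}$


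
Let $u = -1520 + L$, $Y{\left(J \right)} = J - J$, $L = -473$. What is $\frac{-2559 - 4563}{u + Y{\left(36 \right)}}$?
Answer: $\frac{7122}{1993} \approx 3.5735$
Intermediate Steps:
$Y{\left(J \right)} = 0$
$u = -1993$ ($u = -1520 - 473 = -1993$)
$\frac{-2559 - 4563}{u + Y{\left(36 \right)}} = \frac{-2559 - 4563}{-1993 + 0} = - \frac{7122}{-1993} = \left(-7122\right) \left(- \frac{1}{1993}\right) = \frac{7122}{1993}$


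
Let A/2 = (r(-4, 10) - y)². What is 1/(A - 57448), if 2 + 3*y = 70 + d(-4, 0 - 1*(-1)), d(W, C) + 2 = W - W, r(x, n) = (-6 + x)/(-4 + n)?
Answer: -9/506950 ≈ -1.7753e-5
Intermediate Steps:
r(x, n) = (-6 + x)/(-4 + n)
d(W, C) = -2 (d(W, C) = -2 + (W - W) = -2 + 0 = -2)
y = 22 (y = -⅔ + (70 - 2)/3 = -⅔ + (⅓)*68 = -⅔ + 68/3 = 22)
A = 10082/9 (A = 2*((-6 - 4)/(-4 + 10) - 1*22)² = 2*(-10/6 - 22)² = 2*((⅙)*(-10) - 22)² = 2*(-5/3 - 22)² = 2*(-71/3)² = 2*(5041/9) = 10082/9 ≈ 1120.2)
1/(A - 57448) = 1/(10082/9 - 57448) = 1/(-506950/9) = -9/506950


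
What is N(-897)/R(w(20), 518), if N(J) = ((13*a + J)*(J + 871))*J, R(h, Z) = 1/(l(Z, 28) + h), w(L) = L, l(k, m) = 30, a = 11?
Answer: -879239400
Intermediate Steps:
R(h, Z) = 1/(30 + h)
N(J) = J*(143 + J)*(871 + J) (N(J) = ((13*11 + J)*(J + 871))*J = ((143 + J)*(871 + J))*J = J*(143 + J)*(871 + J))
N(-897)/R(w(20), 518) = (-897*(124553 + (-897)² + 1014*(-897)))/(1/(30 + 20)) = (-897*(124553 + 804609 - 909558))/(1/50) = (-897*19604)/(1/50) = -17584788*50 = -879239400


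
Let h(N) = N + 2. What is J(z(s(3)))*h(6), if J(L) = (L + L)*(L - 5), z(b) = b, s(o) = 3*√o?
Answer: 432 - 240*√3 ≈ 16.308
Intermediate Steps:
J(L) = 2*L*(-5 + L) (J(L) = (2*L)*(-5 + L) = 2*L*(-5 + L))
h(N) = 2 + N
J(z(s(3)))*h(6) = (2*(3*√3)*(-5 + 3*√3))*(2 + 6) = (6*√3*(-5 + 3*√3))*8 = 48*√3*(-5 + 3*√3)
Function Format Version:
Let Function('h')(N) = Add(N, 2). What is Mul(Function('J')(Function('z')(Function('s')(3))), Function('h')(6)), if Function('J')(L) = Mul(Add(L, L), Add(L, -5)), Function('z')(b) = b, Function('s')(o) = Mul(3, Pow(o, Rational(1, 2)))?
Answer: Add(432, Mul(-240, Pow(3, Rational(1, 2)))) ≈ 16.308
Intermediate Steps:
Function('J')(L) = Mul(2, L, Add(-5, L)) (Function('J')(L) = Mul(Mul(2, L), Add(-5, L)) = Mul(2, L, Add(-5, L)))
Function('h')(N) = Add(2, N)
Mul(Function('J')(Function('z')(Function('s')(3))), Function('h')(6)) = Mul(Mul(2, Mul(3, Pow(3, Rational(1, 2))), Add(-5, Mul(3, Pow(3, Rational(1, 2))))), Add(2, 6)) = Mul(Mul(6, Pow(3, Rational(1, 2)), Add(-5, Mul(3, Pow(3, Rational(1, 2))))), 8) = Mul(48, Pow(3, Rational(1, 2)), Add(-5, Mul(3, Pow(3, Rational(1, 2)))))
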